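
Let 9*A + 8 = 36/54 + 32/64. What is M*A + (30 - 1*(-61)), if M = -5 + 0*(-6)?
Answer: 5119/54 ≈ 94.796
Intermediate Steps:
A = -41/54 (A = -8/9 + (36/54 + 32/64)/9 = -8/9 + (36*(1/54) + 32*(1/64))/9 = -8/9 + (⅔ + ½)/9 = -8/9 + (⅑)*(7/6) = -8/9 + 7/54 = -41/54 ≈ -0.75926)
M = -5 (M = -5 + 0 = -5)
M*A + (30 - 1*(-61)) = -5*(-41/54) + (30 - 1*(-61)) = 205/54 + (30 + 61) = 205/54 + 91 = 5119/54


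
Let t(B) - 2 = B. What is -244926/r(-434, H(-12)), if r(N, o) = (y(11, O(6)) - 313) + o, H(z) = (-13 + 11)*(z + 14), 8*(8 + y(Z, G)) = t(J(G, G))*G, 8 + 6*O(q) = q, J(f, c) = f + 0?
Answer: 17634672/23405 ≈ 753.46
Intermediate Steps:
J(f, c) = f
O(q) = -4/3 + q/6
t(B) = 2 + B
y(Z, G) = -8 + G*(2 + G)/8 (y(Z, G) = -8 + ((2 + G)*G)/8 = -8 + (G*(2 + G))/8 = -8 + G*(2 + G)/8)
H(z) = -28 - 2*z (H(z) = -2*(14 + z) = -28 - 2*z)
r(N, o) = -23117/72 + o (r(N, o) = ((-8 + (-4/3 + (1/6)*6)*(2 + (-4/3 + (1/6)*6))/8) - 313) + o = ((-8 + (-4/3 + 1)*(2 + (-4/3 + 1))/8) - 313) + o = ((-8 + (1/8)*(-1/3)*(2 - 1/3)) - 313) + o = ((-8 + (1/8)*(-1/3)*(5/3)) - 313) + o = ((-8 - 5/72) - 313) + o = (-581/72 - 313) + o = -23117/72 + o)
-244926/r(-434, H(-12)) = -244926/(-23117/72 + (-28 - 2*(-12))) = -244926/(-23117/72 + (-28 + 24)) = -244926/(-23117/72 - 4) = -244926/(-23405/72) = -244926*(-72/23405) = 17634672/23405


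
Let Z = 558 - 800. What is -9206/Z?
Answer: 4603/121 ≈ 38.041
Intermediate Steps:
Z = -242
-9206/Z = -9206/(-242) = -9206*(-1/242) = 4603/121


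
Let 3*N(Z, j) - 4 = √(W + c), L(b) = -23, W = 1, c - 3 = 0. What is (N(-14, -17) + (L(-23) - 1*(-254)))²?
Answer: 54289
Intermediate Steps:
c = 3 (c = 3 + 0 = 3)
N(Z, j) = 2 (N(Z, j) = 4/3 + √(1 + 3)/3 = 4/3 + √4/3 = 4/3 + (⅓)*2 = 4/3 + ⅔ = 2)
(N(-14, -17) + (L(-23) - 1*(-254)))² = (2 + (-23 - 1*(-254)))² = (2 + (-23 + 254))² = (2 + 231)² = 233² = 54289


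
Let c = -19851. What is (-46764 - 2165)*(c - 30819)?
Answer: 2479232430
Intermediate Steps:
(-46764 - 2165)*(c - 30819) = (-46764 - 2165)*(-19851 - 30819) = -48929*(-50670) = 2479232430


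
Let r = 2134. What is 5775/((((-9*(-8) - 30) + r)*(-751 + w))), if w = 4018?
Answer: 175/215424 ≈ 0.00081235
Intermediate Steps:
5775/((((-9*(-8) - 30) + r)*(-751 + w))) = 5775/((((-9*(-8) - 30) + 2134)*(-751 + 4018))) = 5775/((((72 - 30) + 2134)*3267)) = 5775/(((42 + 2134)*3267)) = 5775/((2176*3267)) = 5775/7108992 = 5775*(1/7108992) = 175/215424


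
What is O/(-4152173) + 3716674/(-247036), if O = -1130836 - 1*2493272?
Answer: -7268494144357/512868104614 ≈ -14.172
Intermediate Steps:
O = -3624108 (O = -1130836 - 2493272 = -3624108)
O/(-4152173) + 3716674/(-247036) = -3624108/(-4152173) + 3716674/(-247036) = -3624108*(-1/4152173) + 3716674*(-1/247036) = 3624108/4152173 - 1858337/123518 = -7268494144357/512868104614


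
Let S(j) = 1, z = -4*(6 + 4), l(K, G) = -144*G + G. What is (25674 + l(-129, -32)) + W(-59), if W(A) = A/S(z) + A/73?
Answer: 2203884/73 ≈ 30190.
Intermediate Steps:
l(K, G) = -143*G
z = -40 (z = -4*10 = -40)
W(A) = 74*A/73 (W(A) = A/1 + A/73 = A*1 + A*(1/73) = A + A/73 = 74*A/73)
(25674 + l(-129, -32)) + W(-59) = (25674 - 143*(-32)) + (74/73)*(-59) = (25674 + 4576) - 4366/73 = 30250 - 4366/73 = 2203884/73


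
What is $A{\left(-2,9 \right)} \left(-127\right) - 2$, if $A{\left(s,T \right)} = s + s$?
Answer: $506$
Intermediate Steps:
$A{\left(s,T \right)} = 2 s$
$A{\left(-2,9 \right)} \left(-127\right) - 2 = 2 \left(-2\right) \left(-127\right) - 2 = \left(-4\right) \left(-127\right) - 2 = 508 - 2 = 506$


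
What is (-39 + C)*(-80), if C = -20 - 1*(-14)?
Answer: 3600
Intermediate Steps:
C = -6 (C = -20 + 14 = -6)
(-39 + C)*(-80) = (-39 - 6)*(-80) = -45*(-80) = 3600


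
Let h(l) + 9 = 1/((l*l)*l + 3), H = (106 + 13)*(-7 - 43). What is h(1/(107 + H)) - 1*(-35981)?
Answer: 21527694551115147/598451436320 ≈ 35972.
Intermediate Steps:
H = -5950 (H = 119*(-50) = -5950)
h(l) = -9 + 1/(3 + l³) (h(l) = -9 + 1/((l*l)*l + 3) = -9 + 1/(l²*l + 3) = -9 + 1/(l³ + 3) = -9 + 1/(3 + l³))
h(1/(107 + H)) - 1*(-35981) = (-26 - 9/(107 - 5950)³)/(3 + (1/(107 - 5950))³) - 1*(-35981) = (-26 - 9*(1/(-5843))³)/(3 + (1/(-5843))³) + 35981 = (-26 - 9*(-1/5843)³)/(3 + (-1/5843)³) + 35981 = (-26 - 9*(-1/199483812107))/(3 - 1/199483812107) + 35981 = (-26 + 9/199483812107)/(598451436320/199483812107) + 35981 = (199483812107/598451436320)*(-5186579114773/199483812107) + 35981 = -5186579114773/598451436320 + 35981 = 21527694551115147/598451436320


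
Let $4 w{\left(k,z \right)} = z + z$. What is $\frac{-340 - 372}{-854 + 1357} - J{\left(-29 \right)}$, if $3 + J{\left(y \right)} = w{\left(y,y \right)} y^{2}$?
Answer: $\frac{12269261}{1006} \approx 12196.0$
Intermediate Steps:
$w{\left(k,z \right)} = \frac{z}{2}$ ($w{\left(k,z \right)} = \frac{z + z}{4} = \frac{2 z}{4} = \frac{z}{2}$)
$J{\left(y \right)} = -3 + \frac{y^{3}}{2}$ ($J{\left(y \right)} = -3 + \frac{y}{2} y^{2} = -3 + \frac{y^{3}}{2}$)
$\frac{-340 - 372}{-854 + 1357} - J{\left(-29 \right)} = \frac{-340 - 372}{-854 + 1357} - \left(-3 + \frac{\left(-29\right)^{3}}{2}\right) = - \frac{712}{503} - \left(-3 + \frac{1}{2} \left(-24389\right)\right) = \left(-712\right) \frac{1}{503} - \left(-3 - \frac{24389}{2}\right) = - \frac{712}{503} - - \frac{24395}{2} = - \frac{712}{503} + \frac{24395}{2} = \frac{12269261}{1006}$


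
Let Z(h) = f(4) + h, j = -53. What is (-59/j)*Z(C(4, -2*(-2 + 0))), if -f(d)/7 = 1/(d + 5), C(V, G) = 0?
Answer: -413/477 ≈ -0.86583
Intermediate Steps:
f(d) = -7/(5 + d) (f(d) = -7/(d + 5) = -7/(5 + d))
Z(h) = -7/9 + h (Z(h) = -7/(5 + 4) + h = -7/9 + h)
(-59/j)*Z(C(4, -2*(-2 + 0))) = (-59/(-53))*(-7/9 + 0) = -59*(-1/53)*(-7/9) = (59/53)*(-7/9) = -413/477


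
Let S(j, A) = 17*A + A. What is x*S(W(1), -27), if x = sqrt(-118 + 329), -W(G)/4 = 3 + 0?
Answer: -486*sqrt(211) ≈ -7059.6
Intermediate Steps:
W(G) = -12 (W(G) = -4*(3 + 0) = -4*3 = -12)
S(j, A) = 18*A
x = sqrt(211) ≈ 14.526
x*S(W(1), -27) = sqrt(211)*(18*(-27)) = sqrt(211)*(-486) = -486*sqrt(211)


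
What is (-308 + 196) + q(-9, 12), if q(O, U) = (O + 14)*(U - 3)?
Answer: -67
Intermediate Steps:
q(O, U) = (-3 + U)*(14 + O) (q(O, U) = (14 + O)*(-3 + U) = (-3 + U)*(14 + O))
(-308 + 196) + q(-9, 12) = (-308 + 196) + (-42 - 3*(-9) + 14*12 - 9*12) = -112 + (-42 + 27 + 168 - 108) = -112 + 45 = -67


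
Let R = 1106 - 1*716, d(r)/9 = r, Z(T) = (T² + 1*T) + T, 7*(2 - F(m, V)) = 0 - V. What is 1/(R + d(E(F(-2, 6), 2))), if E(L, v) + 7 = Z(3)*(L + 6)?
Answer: 7/10659 ≈ 0.00065672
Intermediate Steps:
F(m, V) = 2 + V/7 (F(m, V) = 2 - (0 - V)/7 = 2 - (-1)*V/7 = 2 + V/7)
Z(T) = T² + 2*T (Z(T) = (T² + T) + T = (T + T²) + T = T² + 2*T)
E(L, v) = 83 + 15*L (E(L, v) = -7 + (3*(2 + 3))*(L + 6) = -7 + (3*5)*(6 + L) = -7 + 15*(6 + L) = -7 + (90 + 15*L) = 83 + 15*L)
d(r) = 9*r
R = 390 (R = 1106 - 716 = 390)
1/(R + d(E(F(-2, 6), 2))) = 1/(390 + 9*(83 + 15*(2 + (⅐)*6))) = 1/(390 + 9*(83 + 15*(2 + 6/7))) = 1/(390 + 9*(83 + 15*(20/7))) = 1/(390 + 9*(83 + 300/7)) = 1/(390 + 9*(881/7)) = 1/(390 + 7929/7) = 1/(10659/7) = 7/10659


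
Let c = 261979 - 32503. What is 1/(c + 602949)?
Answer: 1/832425 ≈ 1.2013e-6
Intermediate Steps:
c = 229476
1/(c + 602949) = 1/(229476 + 602949) = 1/832425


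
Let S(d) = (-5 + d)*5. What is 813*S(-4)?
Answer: -36585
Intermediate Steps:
S(d) = -25 + 5*d
813*S(-4) = 813*(-25 + 5*(-4)) = 813*(-25 - 20) = 813*(-45) = -36585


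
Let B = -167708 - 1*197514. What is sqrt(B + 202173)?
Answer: I*sqrt(163049) ≈ 403.79*I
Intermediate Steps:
B = -365222 (B = -167708 - 197514 = -365222)
sqrt(B + 202173) = sqrt(-365222 + 202173) = sqrt(-163049) = I*sqrt(163049)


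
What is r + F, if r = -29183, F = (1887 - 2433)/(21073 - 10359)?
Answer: -156333604/5357 ≈ -29183.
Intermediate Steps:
F = -273/5357 (F = -546/10714 = -546*1/10714 = -273/5357 ≈ -0.050961)
r + F = -29183 - 273/5357 = -156333604/5357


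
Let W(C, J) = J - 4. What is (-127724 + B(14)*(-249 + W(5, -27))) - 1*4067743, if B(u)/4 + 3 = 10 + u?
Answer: -4218987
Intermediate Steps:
B(u) = 28 + 4*u (B(u) = -12 + 4*(10 + u) = -12 + (40 + 4*u) = 28 + 4*u)
W(C, J) = -4 + J
(-127724 + B(14)*(-249 + W(5, -27))) - 1*4067743 = (-127724 + (28 + 4*14)*(-249 + (-4 - 27))) - 1*4067743 = (-127724 + (28 + 56)*(-249 - 31)) - 4067743 = (-127724 + 84*(-280)) - 4067743 = (-127724 - 23520) - 4067743 = -151244 - 4067743 = -4218987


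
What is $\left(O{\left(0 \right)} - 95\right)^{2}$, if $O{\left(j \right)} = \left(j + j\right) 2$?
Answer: $9025$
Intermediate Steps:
$O{\left(j \right)} = 4 j$ ($O{\left(j \right)} = 2 j 2 = 4 j$)
$\left(O{\left(0 \right)} - 95\right)^{2} = \left(4 \cdot 0 - 95\right)^{2} = \left(0 - 95\right)^{2} = \left(-95\right)^{2} = 9025$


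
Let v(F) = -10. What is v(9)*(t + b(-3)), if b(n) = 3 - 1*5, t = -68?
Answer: 700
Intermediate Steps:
b(n) = -2 (b(n) = 3 - 5 = -2)
v(9)*(t + b(-3)) = -10*(-68 - 2) = -10*(-70) = 700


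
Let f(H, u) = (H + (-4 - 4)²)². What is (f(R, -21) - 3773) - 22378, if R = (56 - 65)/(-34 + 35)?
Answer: -23126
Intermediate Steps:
R = -9 (R = -9/1 = -9*1 = -9)
f(H, u) = (64 + H)² (f(H, u) = (H + (-8)²)² = (H + 64)² = (64 + H)²)
(f(R, -21) - 3773) - 22378 = ((64 - 9)² - 3773) - 22378 = (55² - 3773) - 22378 = (3025 - 3773) - 22378 = -748 - 22378 = -23126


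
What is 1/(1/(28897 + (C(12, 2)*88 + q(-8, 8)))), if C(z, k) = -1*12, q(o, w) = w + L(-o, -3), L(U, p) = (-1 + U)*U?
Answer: 27905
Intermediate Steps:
L(U, p) = U*(-1 + U)
q(o, w) = w - o*(-1 - o) (q(o, w) = w + (-o)*(-1 - o) = w - o*(-1 - o))
C(z, k) = -12
1/(1/(28897 + (C(12, 2)*88 + q(-8, 8)))) = 1/(1/(28897 + (-12*88 + (8 - 8*(1 - 8))))) = 1/(1/(28897 + (-1056 + (8 - 8*(-7))))) = 1/(1/(28897 + (-1056 + (8 + 56)))) = 1/(1/(28897 + (-1056 + 64))) = 1/(1/(28897 - 992)) = 1/(1/27905) = 27905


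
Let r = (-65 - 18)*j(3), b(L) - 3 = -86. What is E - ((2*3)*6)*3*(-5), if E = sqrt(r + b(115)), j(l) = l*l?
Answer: 540 + I*sqrt(830) ≈ 540.0 + 28.81*I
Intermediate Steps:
b(L) = -83 (b(L) = 3 - 86 = -83)
j(l) = l**2
r = -747 (r = (-65 - 18)*3**2 = -83*9 = -747)
E = I*sqrt(830) (E = sqrt(-747 - 83) = sqrt(-830) = I*sqrt(830) ≈ 28.81*I)
E - ((2*3)*6)*3*(-5) = I*sqrt(830) - ((2*3)*6)*3*(-5) = I*sqrt(830) - (6*6)*3*(-5) = I*sqrt(830) - 36*3*(-5) = I*sqrt(830) - 108*(-5) = I*sqrt(830) - 1*(-540) = I*sqrt(830) + 540 = 540 + I*sqrt(830)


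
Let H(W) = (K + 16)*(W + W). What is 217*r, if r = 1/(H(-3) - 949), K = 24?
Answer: -217/1189 ≈ -0.18251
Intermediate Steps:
H(W) = 80*W (H(W) = (24 + 16)*(W + W) = 40*(2*W) = 80*W)
r = -1/1189 (r = 1/(80*(-3) - 949) = 1/(-240 - 949) = 1/(-1189) = -1/1189 ≈ -0.00084104)
217*r = 217*(-1/1189) = -217/1189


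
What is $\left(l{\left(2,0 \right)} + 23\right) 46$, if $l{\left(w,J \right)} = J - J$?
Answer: $1058$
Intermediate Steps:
$l{\left(w,J \right)} = 0$
$\left(l{\left(2,0 \right)} + 23\right) 46 = \left(0 + 23\right) 46 = 23 \cdot 46 = 1058$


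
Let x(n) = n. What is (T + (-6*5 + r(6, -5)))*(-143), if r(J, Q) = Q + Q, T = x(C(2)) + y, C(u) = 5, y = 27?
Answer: 1144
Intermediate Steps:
T = 32 (T = 5 + 27 = 32)
r(J, Q) = 2*Q
(T + (-6*5 + r(6, -5)))*(-143) = (32 + (-6*5 + 2*(-5)))*(-143) = (32 + (-30 - 10))*(-143) = (32 - 40)*(-143) = -8*(-143) = 1144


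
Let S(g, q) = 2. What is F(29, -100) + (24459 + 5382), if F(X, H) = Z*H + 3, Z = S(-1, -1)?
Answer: 29644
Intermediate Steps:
Z = 2
F(X, H) = 3 + 2*H (F(X, H) = 2*H + 3 = 3 + 2*H)
F(29, -100) + (24459 + 5382) = (3 + 2*(-100)) + (24459 + 5382) = (3 - 200) + 29841 = -197 + 29841 = 29644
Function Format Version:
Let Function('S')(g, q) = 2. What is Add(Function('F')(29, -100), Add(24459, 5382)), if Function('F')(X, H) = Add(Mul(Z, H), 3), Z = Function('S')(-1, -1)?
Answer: 29644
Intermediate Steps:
Z = 2
Function('F')(X, H) = Add(3, Mul(2, H)) (Function('F')(X, H) = Add(Mul(2, H), 3) = Add(3, Mul(2, H)))
Add(Function('F')(29, -100), Add(24459, 5382)) = Add(Add(3, Mul(2, -100)), Add(24459, 5382)) = Add(Add(3, -200), 29841) = Add(-197, 29841) = 29644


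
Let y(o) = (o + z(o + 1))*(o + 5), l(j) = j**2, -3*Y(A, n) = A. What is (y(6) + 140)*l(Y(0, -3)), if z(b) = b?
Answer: 0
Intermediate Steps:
Y(A, n) = -A/3
y(o) = (1 + 2*o)*(5 + o) (y(o) = (o + (o + 1))*(o + 5) = (o + (1 + o))*(5 + o) = (1 + 2*o)*(5 + o))
(y(6) + 140)*l(Y(0, -3)) = ((5 + 2*6**2 + 11*6) + 140)*(-1/3*0)**2 = ((5 + 2*36 + 66) + 140)*0**2 = ((5 + 72 + 66) + 140)*0 = (143 + 140)*0 = 283*0 = 0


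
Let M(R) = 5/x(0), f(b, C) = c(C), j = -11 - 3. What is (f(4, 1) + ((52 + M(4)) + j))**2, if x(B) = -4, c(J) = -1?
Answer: 20449/16 ≈ 1278.1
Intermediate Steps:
j = -14
f(b, C) = -1
M(R) = -5/4 (M(R) = 5/(-4) = 5*(-1/4) = -5/4)
(f(4, 1) + ((52 + M(4)) + j))**2 = (-1 + ((52 - 5/4) - 14))**2 = (-1 + (203/4 - 14))**2 = (-1 + 147/4)**2 = (143/4)**2 = 20449/16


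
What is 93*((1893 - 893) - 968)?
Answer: 2976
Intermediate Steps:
93*((1893 - 893) - 968) = 93*(1000 - 968) = 93*32 = 2976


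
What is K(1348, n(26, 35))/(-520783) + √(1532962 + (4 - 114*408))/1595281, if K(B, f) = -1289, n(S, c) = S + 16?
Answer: 1289/520783 + √1486454/1595281 ≈ 0.0032394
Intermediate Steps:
n(S, c) = 16 + S
K(1348, n(26, 35))/(-520783) + √(1532962 + (4 - 114*408))/1595281 = -1289/(-520783) + √(1532962 + (4 - 114*408))/1595281 = -1289*(-1/520783) + √(1532962 + (4 - 46512))*(1/1595281) = 1289/520783 + √(1532962 - 46508)*(1/1595281) = 1289/520783 + √1486454*(1/1595281) = 1289/520783 + √1486454/1595281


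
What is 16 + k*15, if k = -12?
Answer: -164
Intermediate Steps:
16 + k*15 = 16 - 12*15 = 16 - 180 = -164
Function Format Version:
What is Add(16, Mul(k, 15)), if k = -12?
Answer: -164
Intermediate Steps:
Add(16, Mul(k, 15)) = Add(16, Mul(-12, 15)) = Add(16, -180) = -164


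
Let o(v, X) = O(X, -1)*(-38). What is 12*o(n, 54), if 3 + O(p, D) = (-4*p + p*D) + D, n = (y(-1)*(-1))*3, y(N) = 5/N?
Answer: 124944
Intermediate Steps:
n = 15 (n = ((5/(-1))*(-1))*3 = ((5*(-1))*(-1))*3 = -5*(-1)*3 = 5*3 = 15)
O(p, D) = -3 + D - 4*p + D*p (O(p, D) = -3 + ((-4*p + p*D) + D) = -3 + ((-4*p + D*p) + D) = -3 + (D - 4*p + D*p) = -3 + D - 4*p + D*p)
o(v, X) = 152 + 190*X (o(v, X) = (-3 - 1 - 4*X - X)*(-38) = (-4 - 5*X)*(-38) = 152 + 190*X)
12*o(n, 54) = 12*(152 + 190*54) = 12*(152 + 10260) = 12*10412 = 124944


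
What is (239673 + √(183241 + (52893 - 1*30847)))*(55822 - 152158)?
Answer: -23089138128 - 96336*√205287 ≈ -2.3133e+10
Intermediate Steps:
(239673 + √(183241 + (52893 - 1*30847)))*(55822 - 152158) = (239673 + √(183241 + (52893 - 30847)))*(-96336) = (239673 + √(183241 + 22046))*(-96336) = (239673 + √205287)*(-96336) = -23089138128 - 96336*√205287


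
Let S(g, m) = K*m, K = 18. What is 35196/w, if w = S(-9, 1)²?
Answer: 2933/27 ≈ 108.63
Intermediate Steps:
S(g, m) = 18*m
w = 324 (w = (18*1)² = 18² = 324)
35196/w = 35196/324 = 35196*(1/324) = 2933/27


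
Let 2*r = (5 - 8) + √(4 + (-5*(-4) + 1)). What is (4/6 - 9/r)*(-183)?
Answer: 1525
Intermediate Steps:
r = 1 (r = ((5 - 8) + √(4 + (-5*(-4) + 1)))/2 = (-3 + √(4 + (20 + 1)))/2 = (-3 + √(4 + 21))/2 = (-3 + √25)/2 = (-3 + 5)/2 = (½)*2 = 1)
(4/6 - 9/r)*(-183) = (4/6 - 9/1)*(-183) = (4*(⅙) - 9*1)*(-183) = (⅔ - 9)*(-183) = -25/3*(-183) = 1525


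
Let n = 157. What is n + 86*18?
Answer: 1705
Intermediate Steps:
n + 86*18 = 157 + 86*18 = 157 + 1548 = 1705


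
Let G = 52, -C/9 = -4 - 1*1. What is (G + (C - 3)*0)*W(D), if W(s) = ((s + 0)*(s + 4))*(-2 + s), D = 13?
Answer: 126412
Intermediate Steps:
C = 45 (C = -9*(-4 - 1*1) = -9*(-4 - 1) = -9*(-5) = 45)
W(s) = s*(-2 + s)*(4 + s) (W(s) = (s*(4 + s))*(-2 + s) = s*(-2 + s)*(4 + s))
(G + (C - 3)*0)*W(D) = (52 + (45 - 3)*0)*(13*(-8 + 13² + 2*13)) = (52 + 42*0)*(13*(-8 + 169 + 26)) = (52 + 0)*(13*187) = 52*2431 = 126412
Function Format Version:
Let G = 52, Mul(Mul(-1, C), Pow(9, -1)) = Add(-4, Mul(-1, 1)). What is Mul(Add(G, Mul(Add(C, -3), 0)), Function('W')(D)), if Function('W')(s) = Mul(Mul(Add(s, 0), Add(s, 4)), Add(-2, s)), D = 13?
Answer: 126412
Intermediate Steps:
C = 45 (C = Mul(-9, Add(-4, Mul(-1, 1))) = Mul(-9, Add(-4, -1)) = Mul(-9, -5) = 45)
Function('W')(s) = Mul(s, Add(-2, s), Add(4, s)) (Function('W')(s) = Mul(Mul(s, Add(4, s)), Add(-2, s)) = Mul(s, Add(-2, s), Add(4, s)))
Mul(Add(G, Mul(Add(C, -3), 0)), Function('W')(D)) = Mul(Add(52, Mul(Add(45, -3), 0)), Mul(13, Add(-8, Pow(13, 2), Mul(2, 13)))) = Mul(Add(52, Mul(42, 0)), Mul(13, Add(-8, 169, 26))) = Mul(Add(52, 0), Mul(13, 187)) = Mul(52, 2431) = 126412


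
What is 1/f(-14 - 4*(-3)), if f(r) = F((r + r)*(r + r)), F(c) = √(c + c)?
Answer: √2/8 ≈ 0.17678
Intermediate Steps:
F(c) = √2*√c (F(c) = √(2*c) = √2*√c)
f(r) = 2*√2*√(r²) (f(r) = √2*√((r + r)*(r + r)) = √2*√((2*r)*(2*r)) = √2*√(4*r²) = √2*(2*√(r²)) = 2*√2*√(r²))
1/f(-14 - 4*(-3)) = 1/(2*√2*√((-14 - 4*(-3))²)) = 1/(2*√2*√((-14 + 12)²)) = 1/(2*√2*√((-2)²)) = 1/(2*√2*√4) = 1/(2*√2*2) = 1/(4*√2) = √2/8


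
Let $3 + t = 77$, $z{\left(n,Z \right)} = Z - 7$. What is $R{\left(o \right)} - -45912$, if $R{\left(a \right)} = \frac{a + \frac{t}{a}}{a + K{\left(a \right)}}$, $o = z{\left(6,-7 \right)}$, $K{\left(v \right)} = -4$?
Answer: $\frac{642783}{14} \approx 45913.0$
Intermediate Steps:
$z{\left(n,Z \right)} = -7 + Z$ ($z{\left(n,Z \right)} = Z - 7 = -7 + Z$)
$t = 74$ ($t = -3 + 77 = 74$)
$o = -14$ ($o = -7 - 7 = -14$)
$R{\left(a \right)} = \frac{a + \frac{74}{a}}{-4 + a}$ ($R{\left(a \right)} = \frac{a + \frac{74}{a}}{a - 4} = \frac{a + \frac{74}{a}}{-4 + a}$)
$R{\left(o \right)} - -45912 = \frac{74 + \left(-14\right)^{2}}{\left(-14\right) \left(-4 - 14\right)} - -45912 = - \frac{74 + 196}{14 \left(-18\right)} + 45912 = \left(- \frac{1}{14}\right) \left(- \frac{1}{18}\right) 270 + 45912 = \frac{15}{14} + 45912 = \frac{642783}{14}$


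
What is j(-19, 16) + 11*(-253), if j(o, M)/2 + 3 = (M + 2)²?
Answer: -2141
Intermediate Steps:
j(o, M) = -6 + 2*(2 + M)² (j(o, M) = -6 + 2*(M + 2)² = -6 + 2*(2 + M)²)
j(-19, 16) + 11*(-253) = (-6 + 2*(2 + 16)²) + 11*(-253) = (-6 + 2*18²) - 2783 = (-6 + 2*324) - 2783 = (-6 + 648) - 2783 = 642 - 2783 = -2141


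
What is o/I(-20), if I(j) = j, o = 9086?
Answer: -4543/10 ≈ -454.30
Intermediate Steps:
o/I(-20) = 9086/(-20) = 9086*(-1/20) = -4543/10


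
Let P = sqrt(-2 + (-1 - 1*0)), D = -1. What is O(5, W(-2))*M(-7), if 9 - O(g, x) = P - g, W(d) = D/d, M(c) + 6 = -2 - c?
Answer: -14 + I*sqrt(3) ≈ -14.0 + 1.732*I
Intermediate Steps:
M(c) = -8 - c (M(c) = -6 + (-2 - c) = -8 - c)
W(d) = -1/d
P = I*sqrt(3) (P = sqrt(-2 + (-1 + 0)) = sqrt(-2 - 1) = sqrt(-3) = I*sqrt(3) ≈ 1.732*I)
O(g, x) = 9 + g - I*sqrt(3) (O(g, x) = 9 - (I*sqrt(3) - g) = 9 - (-g + I*sqrt(3)) = 9 + (g - I*sqrt(3)) = 9 + g - I*sqrt(3))
O(5, W(-2))*M(-7) = (9 + 5 - I*sqrt(3))*(-8 - 1*(-7)) = (14 - I*sqrt(3))*(-8 + 7) = (14 - I*sqrt(3))*(-1) = -14 + I*sqrt(3)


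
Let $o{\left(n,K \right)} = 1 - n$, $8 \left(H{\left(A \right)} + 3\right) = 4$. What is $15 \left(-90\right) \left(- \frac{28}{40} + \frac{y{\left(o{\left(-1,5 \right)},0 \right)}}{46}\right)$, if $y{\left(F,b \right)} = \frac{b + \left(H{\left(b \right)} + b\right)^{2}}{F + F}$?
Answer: $\frac{330885}{368} \approx 899.14$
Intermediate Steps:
$H{\left(A \right)} = - \frac{5}{2}$ ($H{\left(A \right)} = -3 + \frac{1}{8} \cdot 4 = -3 + \frac{1}{2} = - \frac{5}{2}$)
$y{\left(F,b \right)} = \frac{b + \left(- \frac{5}{2} + b\right)^{2}}{2 F}$ ($y{\left(F,b \right)} = \frac{b + \left(- \frac{5}{2} + b\right)^{2}}{F + F} = \frac{b + \left(- \frac{5}{2} + b\right)^{2}}{2 F}$)
$15 \left(-90\right) \left(- \frac{28}{40} + \frac{y{\left(o{\left(-1,5 \right)},0 \right)}}{46}\right) = 15 \left(-90\right) \left(- \frac{28}{40} + \frac{\frac{1}{8} \frac{1}{1 - -1} \left(\left(-5 + 2 \cdot 0\right)^{2} + 4 \cdot 0\right)}{46}\right) = - 1350 \left(\left(-28\right) \frac{1}{40} + \frac{\left(-5 + 0\right)^{2} + 0}{8 \left(1 + 1\right)} \frac{1}{46}\right) = - 1350 \left(- \frac{7}{10} + \frac{\left(-5\right)^{2} + 0}{8 \cdot 2} \cdot \frac{1}{46}\right) = - 1350 \left(- \frac{7}{10} + \frac{1}{8} \cdot \frac{1}{2} \left(25 + 0\right) \frac{1}{46}\right) = - 1350 \left(- \frac{7}{10} + \frac{1}{8} \cdot \frac{1}{2} \cdot 25 \cdot \frac{1}{46}\right) = - 1350 \left(- \frac{7}{10} + \frac{25}{16} \cdot \frac{1}{46}\right) = - 1350 \left(- \frac{7}{10} + \frac{25}{736}\right) = \left(-1350\right) \left(- \frac{2451}{3680}\right) = \frac{330885}{368}$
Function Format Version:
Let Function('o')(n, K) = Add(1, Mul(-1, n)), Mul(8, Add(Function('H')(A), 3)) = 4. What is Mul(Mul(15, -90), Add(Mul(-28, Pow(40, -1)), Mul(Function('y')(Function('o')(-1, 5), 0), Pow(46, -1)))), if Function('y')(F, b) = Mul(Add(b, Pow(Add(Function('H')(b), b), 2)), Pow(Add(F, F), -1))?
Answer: Rational(330885, 368) ≈ 899.14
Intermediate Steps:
Function('H')(A) = Rational(-5, 2) (Function('H')(A) = Add(-3, Mul(Rational(1, 8), 4)) = Add(-3, Rational(1, 2)) = Rational(-5, 2))
Function('y')(F, b) = Mul(Rational(1, 2), Pow(F, -1), Add(b, Pow(Add(Rational(-5, 2), b), 2))) (Function('y')(F, b) = Mul(Add(b, Pow(Add(Rational(-5, 2), b), 2)), Pow(Add(F, F), -1)) = Mul(Add(b, Pow(Add(Rational(-5, 2), b), 2)), Pow(Mul(2, F), -1)) = Mul(Add(b, Pow(Add(Rational(-5, 2), b), 2)), Mul(Rational(1, 2), Pow(F, -1))) = Mul(Rational(1, 2), Pow(F, -1), Add(b, Pow(Add(Rational(-5, 2), b), 2))))
Mul(Mul(15, -90), Add(Mul(-28, Pow(40, -1)), Mul(Function('y')(Function('o')(-1, 5), 0), Pow(46, -1)))) = Mul(Mul(15, -90), Add(Mul(-28, Pow(40, -1)), Mul(Mul(Rational(1, 8), Pow(Add(1, Mul(-1, -1)), -1), Add(Pow(Add(-5, Mul(2, 0)), 2), Mul(4, 0))), Pow(46, -1)))) = Mul(-1350, Add(Mul(-28, Rational(1, 40)), Mul(Mul(Rational(1, 8), Pow(Add(1, 1), -1), Add(Pow(Add(-5, 0), 2), 0)), Rational(1, 46)))) = Mul(-1350, Add(Rational(-7, 10), Mul(Mul(Rational(1, 8), Pow(2, -1), Add(Pow(-5, 2), 0)), Rational(1, 46)))) = Mul(-1350, Add(Rational(-7, 10), Mul(Mul(Rational(1, 8), Rational(1, 2), Add(25, 0)), Rational(1, 46)))) = Mul(-1350, Add(Rational(-7, 10), Mul(Mul(Rational(1, 8), Rational(1, 2), 25), Rational(1, 46)))) = Mul(-1350, Add(Rational(-7, 10), Mul(Rational(25, 16), Rational(1, 46)))) = Mul(-1350, Add(Rational(-7, 10), Rational(25, 736))) = Mul(-1350, Rational(-2451, 3680)) = Rational(330885, 368)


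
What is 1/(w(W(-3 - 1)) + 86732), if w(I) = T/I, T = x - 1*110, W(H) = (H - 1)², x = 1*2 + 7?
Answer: 25/2168199 ≈ 1.1530e-5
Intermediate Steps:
x = 9 (x = 2 + 7 = 9)
W(H) = (-1 + H)²
T = -101 (T = 9 - 1*110 = 9 - 110 = -101)
w(I) = -101/I
1/(w(W(-3 - 1)) + 86732) = 1/(-101/(-1 + (-3 - 1))² + 86732) = 1/(-101/(-1 - 4)² + 86732) = 1/(-101/((-5)²) + 86732) = 1/(-101/25 + 86732) = 1/(2168199/25) = 25/2168199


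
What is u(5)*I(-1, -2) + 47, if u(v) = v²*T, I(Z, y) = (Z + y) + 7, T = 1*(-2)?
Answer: -153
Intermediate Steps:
T = -2
I(Z, y) = 7 + Z + y
u(v) = -2*v² (u(v) = v²*(-2) = -2*v²)
u(5)*I(-1, -2) + 47 = (-2*5²)*(7 - 1 - 2) + 47 = -2*25*4 + 47 = -50*4 + 47 = -200 + 47 = -153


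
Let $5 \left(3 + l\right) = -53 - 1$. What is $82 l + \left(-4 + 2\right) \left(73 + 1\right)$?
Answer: $- \frac{6398}{5} \approx -1279.6$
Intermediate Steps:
$l = - \frac{69}{5}$ ($l = -3 + \frac{-53 - 1}{5} = -3 + \frac{1}{5} \left(-54\right) = -3 - \frac{54}{5} = - \frac{69}{5} \approx -13.8$)
$82 l + \left(-4 + 2\right) \left(73 + 1\right) = 82 \left(- \frac{69}{5}\right) + \left(-4 + 2\right) \left(73 + 1\right) = - \frac{5658}{5} - 148 = - \frac{6398}{5}$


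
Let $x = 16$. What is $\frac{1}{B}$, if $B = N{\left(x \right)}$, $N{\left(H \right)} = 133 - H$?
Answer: $\frac{1}{117} \approx 0.008547$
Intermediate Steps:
$B = 117$ ($B = 133 - 16 = 117$)
$\frac{1}{B} = \frac{1}{117}$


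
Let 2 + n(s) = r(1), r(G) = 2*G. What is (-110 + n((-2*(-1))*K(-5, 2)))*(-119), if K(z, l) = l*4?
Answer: 13090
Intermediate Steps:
K(z, l) = 4*l
n(s) = 0 (n(s) = -2 + 2*1 = -2 + 2 = 0)
(-110 + n((-2*(-1))*K(-5, 2)))*(-119) = (-110 + 0)*(-119) = -110*(-119) = 13090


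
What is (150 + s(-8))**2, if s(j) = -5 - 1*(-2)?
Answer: 21609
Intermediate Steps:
s(j) = -3 (s(j) = -5 + 2 = -3)
(150 + s(-8))**2 = (150 - 3)**2 = 147**2 = 21609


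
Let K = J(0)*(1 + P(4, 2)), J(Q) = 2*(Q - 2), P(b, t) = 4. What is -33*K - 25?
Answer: 635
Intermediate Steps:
J(Q) = -4 + 2*Q (J(Q) = 2*(-2 + Q) = -4 + 2*Q)
K = -20 (K = (-4 + 2*0)*(1 + 4) = (-4 + 0)*5 = -4*5 = -20)
-33*K - 25 = -33*(-20) - 25 = 660 - 25 = 635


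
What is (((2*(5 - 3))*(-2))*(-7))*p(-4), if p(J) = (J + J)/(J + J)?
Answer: 56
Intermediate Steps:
p(J) = 1 (p(J) = (2*J)/((2*J)) = (2*J)*(1/(2*J)) = 1)
(((2*(5 - 3))*(-2))*(-7))*p(-4) = (((2*(5 - 3))*(-2))*(-7))*1 = (((2*2)*(-2))*(-7))*1 = ((4*(-2))*(-7))*1 = -8*(-7)*1 = 56*1 = 56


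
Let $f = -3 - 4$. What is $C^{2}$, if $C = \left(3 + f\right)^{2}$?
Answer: $256$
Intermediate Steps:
$f = -7$
$C = 16$ ($C = \left(3 - 7\right)^{2} = \left(-4\right)^{2} = 16$)
$C^{2} = 16^{2} = 256$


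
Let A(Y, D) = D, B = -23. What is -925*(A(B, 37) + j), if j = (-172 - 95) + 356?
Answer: -116550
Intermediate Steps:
j = 89 (j = -267 + 356 = 89)
-925*(A(B, 37) + j) = -925*(37 + 89) = -925*126 = -116550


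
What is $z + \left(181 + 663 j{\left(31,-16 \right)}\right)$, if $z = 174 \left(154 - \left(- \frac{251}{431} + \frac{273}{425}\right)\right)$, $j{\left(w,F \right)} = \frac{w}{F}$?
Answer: $\frac{75268805233}{2930800} \approx 25682.0$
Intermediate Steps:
$z = \frac{4906445388}{183175}$ ($z = 174 \left(154 - \frac{10988}{183175}\right) = 174 \cdot \frac{28197962}{183175} = \frac{4906445388}{183175} \approx 26786.0$)
$z + \left(181 + 663 j{\left(31,-16 \right)}\right) = \frac{4906445388}{183175} + \left(181 + 663 \frac{31}{-16}\right) = \frac{4906445388}{183175} + \left(181 + 663 \cdot 31 \left(- \frac{1}{16}\right)\right) = \frac{4906445388}{183175} + \left(181 + 663 \left(- \frac{31}{16}\right)\right) = \frac{4906445388}{183175} + \left(181 - \frac{20553}{16}\right) = \frac{4906445388}{183175} - \frac{17657}{16} = \frac{75268805233}{2930800}$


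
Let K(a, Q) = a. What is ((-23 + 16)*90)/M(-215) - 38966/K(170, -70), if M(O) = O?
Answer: -827059/3655 ≈ -226.28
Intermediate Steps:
((-23 + 16)*90)/M(-215) - 38966/K(170, -70) = ((-23 + 16)*90)/(-215) - 38966/170 = -7*90*(-1/215) - 38966*1/170 = -630*(-1/215) - 19483/85 = 126/43 - 19483/85 = -827059/3655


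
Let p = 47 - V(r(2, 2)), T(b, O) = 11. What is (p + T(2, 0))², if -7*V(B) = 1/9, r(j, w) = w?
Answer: 13359025/3969 ≈ 3365.8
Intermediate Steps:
V(B) = -1/63 (V(B) = -⅐/9 = -⅐*⅑ = -1/63)
p = 2962/63 (p = 47 - 1*(-1/63) = 47 + 1/63 = 2962/63 ≈ 47.016)
(p + T(2, 0))² = (2962/63 + 11)² = (3655/63)² = 13359025/3969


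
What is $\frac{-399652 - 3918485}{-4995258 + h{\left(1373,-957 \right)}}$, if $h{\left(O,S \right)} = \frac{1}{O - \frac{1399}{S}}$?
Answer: $\frac{1893301561440}{2190187520641} \approx 0.86445$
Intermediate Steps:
$\frac{-399652 - 3918485}{-4995258 + h{\left(1373,-957 \right)}} = \frac{-399652 - 3918485}{-4995258 - \frac{957}{-1399 + 1373 \left(-957\right)}} = - \frac{4318137}{-4995258 - \frac{957}{-1399 - 1313961}} = - \frac{4318137}{-4995258 - \frac{957}{-1315360}} = - \frac{4318137}{-4995258 - - \frac{957}{1315360}} = - \frac{4318137}{-4995258 + \frac{957}{1315360}} = - \frac{4318137}{- \frac{6570562561923}{1315360}} = \left(-4318137\right) \left(- \frac{1315360}{6570562561923}\right) = \frac{1893301561440}{2190187520641}$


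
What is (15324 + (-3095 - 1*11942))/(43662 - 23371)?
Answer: 287/20291 ≈ 0.014144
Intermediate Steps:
(15324 + (-3095 - 1*11942))/(43662 - 23371) = (15324 + (-3095 - 11942))/20291 = (15324 - 15037)*(1/20291) = 287*(1/20291) = 287/20291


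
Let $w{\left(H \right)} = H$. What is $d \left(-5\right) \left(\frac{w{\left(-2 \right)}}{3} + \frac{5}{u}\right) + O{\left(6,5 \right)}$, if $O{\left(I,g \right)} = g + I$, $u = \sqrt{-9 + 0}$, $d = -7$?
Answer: $- \frac{37}{3} - \frac{175 i}{3} \approx -12.333 - 58.333 i$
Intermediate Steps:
$u = 3 i$ ($u = \sqrt{-9} = 3 i \approx 3.0 i$)
$O{\left(I,g \right)} = I + g$
$d \left(-5\right) \left(\frac{w{\left(-2 \right)}}{3} + \frac{5}{u}\right) + O{\left(6,5 \right)} = \left(-7\right) \left(-5\right) \left(- \frac{2}{3} + \frac{5}{3 i}\right) + \left(6 + 5\right) = 35 \left(\left(-2\right) \frac{1}{3} + 5 \left(- \frac{i}{3}\right)\right) + 11 = 35 \left(- \frac{2}{3} - \frac{5 i}{3}\right) + 11 = \left(- \frac{70}{3} - \frac{175 i}{3}\right) + 11 = - \frac{37}{3} - \frac{175 i}{3}$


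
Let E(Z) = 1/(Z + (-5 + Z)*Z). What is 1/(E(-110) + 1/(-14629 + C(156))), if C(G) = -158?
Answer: 61809660/749 ≈ 82523.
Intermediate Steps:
E(Z) = 1/(Z + Z*(-5 + Z))
1/(E(-110) + 1/(-14629 + C(156))) = 1/(1/((-110)*(-4 - 110)) + 1/(-14629 - 158)) = 1/(-1/110/(-114) + 1/(-14787)) = 1/(-1/110*(-1/114) - 1/14787) = 1/(1/12540 - 1/14787) = 1/(749/61809660) = 61809660/749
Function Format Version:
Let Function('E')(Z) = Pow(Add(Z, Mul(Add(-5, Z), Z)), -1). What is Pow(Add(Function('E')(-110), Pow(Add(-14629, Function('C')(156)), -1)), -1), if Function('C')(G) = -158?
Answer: Rational(61809660, 749) ≈ 82523.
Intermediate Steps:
Function('E')(Z) = Pow(Add(Z, Mul(Z, Add(-5, Z))), -1)
Pow(Add(Function('E')(-110), Pow(Add(-14629, Function('C')(156)), -1)), -1) = Pow(Add(Mul(Pow(-110, -1), Pow(Add(-4, -110), -1)), Pow(Add(-14629, -158), -1)), -1) = Pow(Add(Mul(Rational(-1, 110), Pow(-114, -1)), Pow(-14787, -1)), -1) = Pow(Add(Mul(Rational(-1, 110), Rational(-1, 114)), Rational(-1, 14787)), -1) = Pow(Add(Rational(1, 12540), Rational(-1, 14787)), -1) = Pow(Rational(749, 61809660), -1) = Rational(61809660, 749)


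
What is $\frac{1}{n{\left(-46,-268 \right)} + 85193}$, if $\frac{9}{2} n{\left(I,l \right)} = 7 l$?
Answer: $\frac{9}{762985} \approx 1.1796 \cdot 10^{-5}$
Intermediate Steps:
$n{\left(I,l \right)} = \frac{14 l}{9}$ ($n{\left(I,l \right)} = \frac{2 \cdot 7 l}{9} = \frac{14 l}{9}$)
$\frac{1}{n{\left(-46,-268 \right)} + 85193} = \frac{1}{\frac{14}{9} \left(-268\right) + 85193} = \frac{1}{- \frac{3752}{9} + 85193} = \frac{1}{\frac{762985}{9}} = \frac{9}{762985}$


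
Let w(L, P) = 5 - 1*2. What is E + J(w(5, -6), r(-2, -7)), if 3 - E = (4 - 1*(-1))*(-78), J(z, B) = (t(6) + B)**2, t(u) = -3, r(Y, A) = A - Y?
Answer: 457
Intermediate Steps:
w(L, P) = 3 (w(L, P) = 5 - 2 = 3)
J(z, B) = (-3 + B)**2
E = 393 (E = 3 - (4 - 1*(-1))*(-78) = 3 - (4 + 1)*(-78) = 3 - 5*(-78) = 3 - 1*(-390) = 3 + 390 = 393)
E + J(w(5, -6), r(-2, -7)) = 393 + (-3 + (-7 - 1*(-2)))**2 = 393 + (-3 + (-7 + 2))**2 = 393 + (-3 - 5)**2 = 393 + (-8)**2 = 393 + 64 = 457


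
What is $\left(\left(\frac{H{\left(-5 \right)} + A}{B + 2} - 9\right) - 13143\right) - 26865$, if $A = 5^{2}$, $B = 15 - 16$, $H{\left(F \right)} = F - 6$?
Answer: $-40003$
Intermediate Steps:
$H{\left(F \right)} = -6 + F$ ($H{\left(F \right)} = F - 6 = -6 + F$)
$B = -1$
$A = 25$
$\left(\left(\frac{H{\left(-5 \right)} + A}{B + 2} - 9\right) - 13143\right) - 26865 = \left(\left(\frac{\left(-6 - 5\right) + 25}{-1 + 2} - 9\right) - 13143\right) - 26865 = \left(\left(\frac{-11 + 25}{1} - 9\right) - 13143\right) - 26865 = \left(\left(1 \cdot 14 - 9\right) - 13143\right) - 26865 = \left(\left(14 - 9\right) - 13143\right) - 26865 = \left(5 - 13143\right) - 26865 = -13138 - 26865 = -40003$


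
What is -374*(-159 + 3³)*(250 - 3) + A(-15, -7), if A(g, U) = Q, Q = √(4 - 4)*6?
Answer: 12193896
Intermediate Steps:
Q = 0 (Q = √0*6 = 0*6 = 0)
A(g, U) = 0
-374*(-159 + 3³)*(250 - 3) + A(-15, -7) = -374*(-159 + 3³)*(250 - 3) + 0 = -374*(-159 + 27)*247 + 0 = -(-49368)*247 + 0 = -374*(-32604) + 0 = 12193896 + 0 = 12193896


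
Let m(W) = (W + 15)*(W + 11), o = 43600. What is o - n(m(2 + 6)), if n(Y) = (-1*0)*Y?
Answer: 43600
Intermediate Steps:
m(W) = (11 + W)*(15 + W) (m(W) = (15 + W)*(11 + W) = (11 + W)*(15 + W))
n(Y) = 0 (n(Y) = 0*Y = 0)
o - n(m(2 + 6)) = 43600 - 1*0 = 43600 + 0 = 43600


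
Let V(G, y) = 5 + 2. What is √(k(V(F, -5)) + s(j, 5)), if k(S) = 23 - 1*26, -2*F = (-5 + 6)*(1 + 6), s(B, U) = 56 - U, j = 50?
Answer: 4*√3 ≈ 6.9282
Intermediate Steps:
F = -7/2 (F = -(-5 + 6)*(1 + 6)/2 = -7/2 ≈ -3.5000)
V(G, y) = 7
k(S) = -3 (k(S) = 23 - 26 = -3)
√(k(V(F, -5)) + s(j, 5)) = √(-3 + (56 - 1*5)) = √(-3 + (56 - 5)) = √(-3 + 51) = √48 = 4*√3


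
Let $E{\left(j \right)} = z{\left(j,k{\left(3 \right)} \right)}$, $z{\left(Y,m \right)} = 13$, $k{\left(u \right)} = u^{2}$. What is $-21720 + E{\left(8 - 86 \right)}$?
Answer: $-21707$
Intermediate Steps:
$E{\left(j \right)} = 13$
$-21720 + E{\left(8 - 86 \right)} = -21720 + 13 = -21707$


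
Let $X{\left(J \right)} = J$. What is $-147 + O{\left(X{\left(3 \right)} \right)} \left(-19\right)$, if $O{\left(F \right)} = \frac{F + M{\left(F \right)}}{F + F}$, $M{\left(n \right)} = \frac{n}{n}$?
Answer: $- \frac{479}{3} \approx -159.67$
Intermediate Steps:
$M{\left(n \right)} = 1$
$O{\left(F \right)} = \frac{1 + F}{2 F}$ ($O{\left(F \right)} = \frac{F + 1}{F + F} = \frac{1 + F}{2 F}$)
$-147 + O{\left(X{\left(3 \right)} \right)} \left(-19\right) = -147 + \frac{1 + 3}{2 \cdot 3} \left(-19\right) = -147 + \frac{1}{2} \cdot \frac{1}{3} \cdot 4 \left(-19\right) = -147 + \frac{2}{3} \left(-19\right) = -147 - \frac{38}{3} = - \frac{479}{3}$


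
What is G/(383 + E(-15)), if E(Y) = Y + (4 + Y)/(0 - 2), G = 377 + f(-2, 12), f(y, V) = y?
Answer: 250/249 ≈ 1.0040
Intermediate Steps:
G = 375 (G = 377 - 2 = 375)
E(Y) = -2 + Y/2 (E(Y) = Y + (4 + Y)/(-2) = Y + (4 + Y)*(-½) = Y + (-2 - Y/2) = -2 + Y/2)
G/(383 + E(-15)) = 375/(383 + (-2 + (½)*(-15))) = 375/(383 + (-2 - 15/2)) = 375/(383 - 19/2) = 375/(747/2) = 375*(2/747) = 250/249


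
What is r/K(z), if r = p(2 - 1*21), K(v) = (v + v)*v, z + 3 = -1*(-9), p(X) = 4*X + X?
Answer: -95/72 ≈ -1.3194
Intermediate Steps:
p(X) = 5*X
z = 6 (z = -3 - 1*(-9) = -3 + 9 = 6)
K(v) = 2*v² (K(v) = (2*v)*v = 2*v²)
r = -95 (r = 5*(2 - 1*21) = 5*(2 - 21) = 5*(-19) = -95)
r/K(z) = -95/(2*6²) = -95/(2*36) = -95/72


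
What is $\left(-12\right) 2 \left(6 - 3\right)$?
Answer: $-72$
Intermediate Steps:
$\left(-12\right) 2 \left(6 - 3\right) = \left(-24\right) 3 = -72$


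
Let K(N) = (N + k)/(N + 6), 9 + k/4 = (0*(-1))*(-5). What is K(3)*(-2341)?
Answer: 25751/3 ≈ 8583.7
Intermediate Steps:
k = -36 (k = -36 + 4*((0*(-1))*(-5)) = -36 + 4*(0*(-5)) = -36 + 4*0 = -36 + 0 = -36)
K(N) = (-36 + N)/(6 + N) (K(N) = (N - 36)/(N + 6) = (-36 + N)/(6 + N))
K(3)*(-2341) = ((-36 + 3)/(6 + 3))*(-2341) = (-33/9)*(-2341) = ((⅑)*(-33))*(-2341) = -11/3*(-2341) = 25751/3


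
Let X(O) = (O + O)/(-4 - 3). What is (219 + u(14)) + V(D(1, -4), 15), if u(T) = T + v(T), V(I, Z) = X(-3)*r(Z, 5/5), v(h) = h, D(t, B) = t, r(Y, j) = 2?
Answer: 1741/7 ≈ 248.71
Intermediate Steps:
X(O) = -2*O/7 (X(O) = (2*O)/(-7) = (2*O)*(-⅐) = -2*O/7)
V(I, Z) = 12/7 (V(I, Z) = -2/7*(-3)*2 = (6/7)*2 = 12/7)
u(T) = 2*T (u(T) = T + T = 2*T)
(219 + u(14)) + V(D(1, -4), 15) = (219 + 2*14) + 12/7 = (219 + 28) + 12/7 = 247 + 12/7 = 1741/7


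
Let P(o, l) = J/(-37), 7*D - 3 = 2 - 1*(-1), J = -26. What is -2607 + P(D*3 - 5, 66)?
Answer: -96433/37 ≈ -2606.3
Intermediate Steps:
D = 6/7 (D = 3/7 + (2 - 1*(-1))/7 = 3/7 + (2 + 1)/7 = 3/7 + (⅐)*3 = 3/7 + 3/7 = 6/7 ≈ 0.85714)
P(o, l) = 26/37 (P(o, l) = -26/(-37) = -26*(-1/37) = 26/37)
-2607 + P(D*3 - 5, 66) = -2607 + 26/37 = -96433/37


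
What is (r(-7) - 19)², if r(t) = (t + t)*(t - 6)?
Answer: 26569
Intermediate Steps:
r(t) = 2*t*(-6 + t) (r(t) = (2*t)*(-6 + t) = 2*t*(-6 + t))
(r(-7) - 19)² = (2*(-7)*(-6 - 7) - 19)² = (2*(-7)*(-13) - 19)² = (182 - 19)² = 163² = 26569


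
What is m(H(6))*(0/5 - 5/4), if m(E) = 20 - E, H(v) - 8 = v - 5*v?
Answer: -45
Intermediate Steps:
H(v) = 8 - 4*v (H(v) = 8 + (v - 5*v) = 8 - 4*v)
m(H(6))*(0/5 - 5/4) = (20 - (8 - 4*6))*(0/5 - 5/4) = (20 - (8 - 24))*(0*(1/5) - 5*1/4) = (20 - 1*(-16))*(0 - 5/4) = (20 + 16)*(-5/4) = 36*(-5/4) = -45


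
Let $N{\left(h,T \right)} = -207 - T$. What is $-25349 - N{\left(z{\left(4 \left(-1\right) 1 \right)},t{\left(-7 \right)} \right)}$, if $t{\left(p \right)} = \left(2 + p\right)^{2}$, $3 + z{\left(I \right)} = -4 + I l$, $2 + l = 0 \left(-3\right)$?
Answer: $-25117$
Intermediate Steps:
$l = -2$ ($l = -2 + 0 \left(-3\right) = -2 + 0 = -2$)
$z{\left(I \right)} = -7 - 2 I$ ($z{\left(I \right)} = -3 + \left(-4 + I \left(-2\right)\right) = -3 - \left(4 + 2 I\right) = -7 - 2 I$)
$-25349 - N{\left(z{\left(4 \left(-1\right) 1 \right)},t{\left(-7 \right)} \right)} = -25349 - \left(-207 - \left(2 - 7\right)^{2}\right) = -25349 - \left(-207 - \left(-5\right)^{2}\right) = -25349 - \left(-207 - 25\right) = -25349 - -232 = -25349 + 232 = -25117$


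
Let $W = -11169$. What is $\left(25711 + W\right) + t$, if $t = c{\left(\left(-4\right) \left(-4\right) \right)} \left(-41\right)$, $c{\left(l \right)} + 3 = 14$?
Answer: $14091$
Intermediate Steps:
$c{\left(l \right)} = 11$ ($c{\left(l \right)} = -3 + 14 = 11$)
$t = -451$ ($t = 11 \left(-41\right) = -451$)
$\left(25711 + W\right) + t = \left(25711 - 11169\right) - 451 = 14542 - 451 = 14091$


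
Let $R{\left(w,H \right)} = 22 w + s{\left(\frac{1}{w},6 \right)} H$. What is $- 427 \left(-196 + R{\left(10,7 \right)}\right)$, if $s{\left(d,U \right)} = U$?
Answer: $-28182$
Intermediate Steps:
$R{\left(w,H \right)} = 6 H + 22 w$ ($R{\left(w,H \right)} = 22 w + 6 H = 6 H + 22 w$)
$- 427 \left(-196 + R{\left(10,7 \right)}\right) = - 427 \left(-196 + \left(6 \cdot 7 + 22 \cdot 10\right)\right) = - 427 \left(-196 + \left(42 + 220\right)\right) = - 427 \left(-196 + 262\right) = \left(-427\right) 66 = -28182$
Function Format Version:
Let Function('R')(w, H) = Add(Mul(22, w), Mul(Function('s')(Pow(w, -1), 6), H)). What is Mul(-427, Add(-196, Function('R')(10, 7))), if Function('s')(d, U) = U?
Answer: -28182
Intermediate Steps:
Function('R')(w, H) = Add(Mul(6, H), Mul(22, w)) (Function('R')(w, H) = Add(Mul(22, w), Mul(6, H)) = Add(Mul(6, H), Mul(22, w)))
Mul(-427, Add(-196, Function('R')(10, 7))) = Mul(-427, Add(-196, Add(Mul(6, 7), Mul(22, 10)))) = Mul(-427, Add(-196, Add(42, 220))) = Mul(-427, Add(-196, 262)) = Mul(-427, 66) = -28182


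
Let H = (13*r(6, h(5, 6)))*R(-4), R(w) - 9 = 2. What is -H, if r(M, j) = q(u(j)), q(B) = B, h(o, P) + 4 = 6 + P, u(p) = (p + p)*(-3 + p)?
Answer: -11440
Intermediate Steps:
R(w) = 11 (R(w) = 9 + 2 = 11)
u(p) = 2*p*(-3 + p) (u(p) = (2*p)*(-3 + p) = 2*p*(-3 + p))
h(o, P) = 2 + P (h(o, P) = -4 + (6 + P) = 2 + P)
r(M, j) = 2*j*(-3 + j)
H = 11440 (H = (13*(2*(2 + 6)*(-3 + (2 + 6))))*11 = (13*(2*8*(-3 + 8)))*11 = (13*(2*8*5))*11 = (13*80)*11 = 1040*11 = 11440)
-H = -1*11440 = -11440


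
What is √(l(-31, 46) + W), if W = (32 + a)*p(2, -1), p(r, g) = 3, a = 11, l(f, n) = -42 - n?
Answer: √41 ≈ 6.4031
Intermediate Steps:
W = 129 (W = (32 + 11)*3 = 43*3 = 129)
√(l(-31, 46) + W) = √((-42 - 1*46) + 129) = √((-42 - 46) + 129) = √(-88 + 129) = √41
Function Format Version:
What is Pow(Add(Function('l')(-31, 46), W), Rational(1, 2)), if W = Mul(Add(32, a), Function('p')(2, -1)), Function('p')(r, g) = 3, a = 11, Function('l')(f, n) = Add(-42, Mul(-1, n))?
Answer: Pow(41, Rational(1, 2)) ≈ 6.4031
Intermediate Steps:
W = 129 (W = Mul(Add(32, 11), 3) = Mul(43, 3) = 129)
Pow(Add(Function('l')(-31, 46), W), Rational(1, 2)) = Pow(Add(Add(-42, Mul(-1, 46)), 129), Rational(1, 2)) = Pow(Add(Add(-42, -46), 129), Rational(1, 2)) = Pow(Add(-88, 129), Rational(1, 2)) = Pow(41, Rational(1, 2))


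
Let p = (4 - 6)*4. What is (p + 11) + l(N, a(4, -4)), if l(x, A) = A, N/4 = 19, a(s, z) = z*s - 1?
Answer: -14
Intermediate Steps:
a(s, z) = -1 + s*z (a(s, z) = s*z - 1 = -1 + s*z)
N = 76 (N = 4*19 = 76)
p = -8 (p = -2*4 = -8)
(p + 11) + l(N, a(4, -4)) = (-8 + 11) + (-1 + 4*(-4)) = 3 + (-1 - 16) = 3 - 17 = -14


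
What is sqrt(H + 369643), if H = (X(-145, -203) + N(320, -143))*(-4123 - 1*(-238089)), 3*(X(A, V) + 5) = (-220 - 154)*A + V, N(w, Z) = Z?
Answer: sqrt(4179236369) ≈ 64647.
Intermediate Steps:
X(A, V) = -5 - 374*A/3 + V/3 (X(A, V) = -5 + ((-220 - 154)*A + V)/3 = -5 + (-374*A + V)/3 = -5 + (V - 374*A)/3 = -5 + (-374*A/3 + V/3) = -5 - 374*A/3 + V/3)
H = 4178866726 (H = ((-5 - 374/3*(-145) + (1/3)*(-203)) - 143)*(-4123 - 1*(-238089)) = ((-5 + 54230/3 - 203/3) - 143)*(-4123 + 238089) = (18004 - 143)*233966 = 17861*233966 = 4178866726)
sqrt(H + 369643) = sqrt(4178866726 + 369643) = sqrt(4179236369)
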